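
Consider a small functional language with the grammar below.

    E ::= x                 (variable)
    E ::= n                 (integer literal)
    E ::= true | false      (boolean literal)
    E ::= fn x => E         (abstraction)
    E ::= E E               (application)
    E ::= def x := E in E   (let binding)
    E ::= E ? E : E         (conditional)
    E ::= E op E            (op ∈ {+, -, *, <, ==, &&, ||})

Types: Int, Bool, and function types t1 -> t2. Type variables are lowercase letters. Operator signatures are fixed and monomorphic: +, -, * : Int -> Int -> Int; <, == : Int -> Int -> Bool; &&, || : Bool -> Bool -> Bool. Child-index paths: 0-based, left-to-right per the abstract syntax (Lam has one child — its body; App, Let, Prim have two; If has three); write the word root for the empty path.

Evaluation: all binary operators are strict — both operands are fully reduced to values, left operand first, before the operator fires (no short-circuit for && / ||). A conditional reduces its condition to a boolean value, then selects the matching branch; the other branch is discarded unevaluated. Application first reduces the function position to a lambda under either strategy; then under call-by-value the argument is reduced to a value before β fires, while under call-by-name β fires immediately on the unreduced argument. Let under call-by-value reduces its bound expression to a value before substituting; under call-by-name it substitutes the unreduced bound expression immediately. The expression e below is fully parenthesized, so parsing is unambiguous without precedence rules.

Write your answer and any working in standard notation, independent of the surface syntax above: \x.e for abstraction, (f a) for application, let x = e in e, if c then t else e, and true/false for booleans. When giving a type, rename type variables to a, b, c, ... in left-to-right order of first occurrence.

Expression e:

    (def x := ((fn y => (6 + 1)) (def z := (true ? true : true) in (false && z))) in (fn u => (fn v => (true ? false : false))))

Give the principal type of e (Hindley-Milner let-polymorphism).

Trace:
  unify Int ~ Int
  unify Int ~ Int
\y._ : a -> Int
  unify Bool ~ Bool
  unify Bool ~ Bool
let z : Bool
  unify Bool ~ Bool
z : Bool
  unify Bool ~ Bool
  unify a -> Int ~ Bool -> b
  unify a ~ Bool
  unify Int ~ b
_ _ : Int
let x : Int
  unify Bool ~ Bool
  unify Bool ~ Bool
\v._ : d -> Bool
\u._ : c -> d -> Bool

Answer: a -> b -> Bool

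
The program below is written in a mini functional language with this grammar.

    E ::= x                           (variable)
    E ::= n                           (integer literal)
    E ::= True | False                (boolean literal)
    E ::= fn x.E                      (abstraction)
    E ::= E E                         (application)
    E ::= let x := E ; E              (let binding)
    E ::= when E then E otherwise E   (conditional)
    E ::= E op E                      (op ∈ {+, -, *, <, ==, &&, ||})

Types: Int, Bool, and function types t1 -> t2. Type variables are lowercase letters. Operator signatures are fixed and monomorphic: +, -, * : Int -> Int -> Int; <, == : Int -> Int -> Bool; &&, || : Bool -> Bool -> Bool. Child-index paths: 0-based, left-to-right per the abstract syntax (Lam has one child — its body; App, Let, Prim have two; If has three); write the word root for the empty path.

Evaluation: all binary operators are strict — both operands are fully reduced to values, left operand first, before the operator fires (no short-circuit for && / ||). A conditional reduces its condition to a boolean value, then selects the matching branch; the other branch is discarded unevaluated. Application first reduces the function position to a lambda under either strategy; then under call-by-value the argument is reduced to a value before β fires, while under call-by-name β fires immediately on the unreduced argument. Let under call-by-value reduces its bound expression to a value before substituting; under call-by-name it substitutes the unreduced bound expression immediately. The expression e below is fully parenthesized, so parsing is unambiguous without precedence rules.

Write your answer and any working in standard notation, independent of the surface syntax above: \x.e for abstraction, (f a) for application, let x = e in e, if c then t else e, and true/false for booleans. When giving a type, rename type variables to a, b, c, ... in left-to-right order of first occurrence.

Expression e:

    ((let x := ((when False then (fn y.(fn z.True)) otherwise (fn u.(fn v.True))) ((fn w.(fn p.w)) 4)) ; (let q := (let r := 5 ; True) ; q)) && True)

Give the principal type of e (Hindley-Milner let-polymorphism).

Trace:
  unify Bool ~ Bool
\z._ : b -> Bool
\y._ : a -> b -> Bool
\v._ : d -> Bool
\u._ : c -> d -> Bool
  unify a -> b -> Bool ~ c -> d -> Bool
  unify a ~ c
  unify b -> Bool ~ d -> Bool
  unify b ~ d
  unify Bool ~ Bool
w : e
\p._ : f -> e
\w._ : e -> f -> e
  unify e -> f -> e ~ Int -> g
  unify e ~ Int
  unify f -> Int ~ g
_ _ : f -> Int
  unify c -> d -> Bool ~ (f -> Int) -> h
  unify c ~ f -> Int
  unify d -> Bool ~ h
_ _ : d -> Bool
let x : forall. d -> Bool
let r : Int
let q : Bool
q : Bool
  unify Bool ~ Bool
  unify Bool ~ Bool

Answer: Bool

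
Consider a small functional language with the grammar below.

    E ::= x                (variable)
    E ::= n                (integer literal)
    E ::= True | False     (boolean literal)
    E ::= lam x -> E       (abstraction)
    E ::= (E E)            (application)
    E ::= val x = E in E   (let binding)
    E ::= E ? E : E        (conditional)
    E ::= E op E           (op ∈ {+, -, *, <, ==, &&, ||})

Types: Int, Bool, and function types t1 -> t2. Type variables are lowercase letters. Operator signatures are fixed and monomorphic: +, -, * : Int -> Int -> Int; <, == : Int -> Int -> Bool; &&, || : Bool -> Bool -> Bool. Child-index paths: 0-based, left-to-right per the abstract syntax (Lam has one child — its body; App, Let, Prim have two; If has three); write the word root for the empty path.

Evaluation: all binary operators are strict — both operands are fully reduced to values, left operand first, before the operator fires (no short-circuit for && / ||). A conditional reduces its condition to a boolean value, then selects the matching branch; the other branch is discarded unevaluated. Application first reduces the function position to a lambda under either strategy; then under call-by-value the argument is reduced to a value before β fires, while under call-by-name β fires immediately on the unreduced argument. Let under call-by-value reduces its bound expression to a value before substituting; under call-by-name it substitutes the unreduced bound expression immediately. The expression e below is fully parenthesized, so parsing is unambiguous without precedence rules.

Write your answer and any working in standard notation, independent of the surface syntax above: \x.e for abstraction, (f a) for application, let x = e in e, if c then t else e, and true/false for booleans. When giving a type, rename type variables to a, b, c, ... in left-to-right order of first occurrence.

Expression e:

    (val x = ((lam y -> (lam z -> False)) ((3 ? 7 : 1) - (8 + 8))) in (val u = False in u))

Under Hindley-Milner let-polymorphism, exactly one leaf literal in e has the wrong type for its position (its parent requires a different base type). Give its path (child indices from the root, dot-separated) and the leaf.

Answer: 0.1.0.0 : 3

Trace:
\z._ : b -> Bool
\y._ : a -> b -> Bool
  unify Int ~ Bool
  FAIL: mismatch Int ~ Bool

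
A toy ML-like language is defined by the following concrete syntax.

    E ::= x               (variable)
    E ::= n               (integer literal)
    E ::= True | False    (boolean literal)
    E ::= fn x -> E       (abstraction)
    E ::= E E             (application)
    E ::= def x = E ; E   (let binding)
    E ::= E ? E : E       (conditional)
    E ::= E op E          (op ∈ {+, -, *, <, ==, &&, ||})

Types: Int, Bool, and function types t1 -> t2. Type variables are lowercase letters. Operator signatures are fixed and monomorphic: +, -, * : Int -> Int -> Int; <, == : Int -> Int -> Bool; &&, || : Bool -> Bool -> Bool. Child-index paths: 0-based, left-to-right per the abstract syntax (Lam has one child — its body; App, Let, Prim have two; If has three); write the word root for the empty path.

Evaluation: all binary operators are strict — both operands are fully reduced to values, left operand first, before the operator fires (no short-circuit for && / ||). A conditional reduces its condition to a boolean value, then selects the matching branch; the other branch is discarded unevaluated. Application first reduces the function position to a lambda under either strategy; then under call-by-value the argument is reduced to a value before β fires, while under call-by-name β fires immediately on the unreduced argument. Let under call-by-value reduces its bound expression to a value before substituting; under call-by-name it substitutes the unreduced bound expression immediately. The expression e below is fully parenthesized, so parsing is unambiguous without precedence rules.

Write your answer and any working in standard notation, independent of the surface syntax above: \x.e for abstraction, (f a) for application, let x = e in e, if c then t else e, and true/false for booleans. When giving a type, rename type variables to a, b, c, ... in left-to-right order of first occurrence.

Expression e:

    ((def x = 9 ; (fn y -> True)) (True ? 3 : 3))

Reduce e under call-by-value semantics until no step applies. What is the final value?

Working:
step 0: ((let x = 9 in (\y.true)) (if true then 3 else 3))
step 1: [let@0] ((\y.true) (if true then 3 else 3))
step 2: [if@1] ((\y.true) 3)
step 3: [beta@root] true

Answer: true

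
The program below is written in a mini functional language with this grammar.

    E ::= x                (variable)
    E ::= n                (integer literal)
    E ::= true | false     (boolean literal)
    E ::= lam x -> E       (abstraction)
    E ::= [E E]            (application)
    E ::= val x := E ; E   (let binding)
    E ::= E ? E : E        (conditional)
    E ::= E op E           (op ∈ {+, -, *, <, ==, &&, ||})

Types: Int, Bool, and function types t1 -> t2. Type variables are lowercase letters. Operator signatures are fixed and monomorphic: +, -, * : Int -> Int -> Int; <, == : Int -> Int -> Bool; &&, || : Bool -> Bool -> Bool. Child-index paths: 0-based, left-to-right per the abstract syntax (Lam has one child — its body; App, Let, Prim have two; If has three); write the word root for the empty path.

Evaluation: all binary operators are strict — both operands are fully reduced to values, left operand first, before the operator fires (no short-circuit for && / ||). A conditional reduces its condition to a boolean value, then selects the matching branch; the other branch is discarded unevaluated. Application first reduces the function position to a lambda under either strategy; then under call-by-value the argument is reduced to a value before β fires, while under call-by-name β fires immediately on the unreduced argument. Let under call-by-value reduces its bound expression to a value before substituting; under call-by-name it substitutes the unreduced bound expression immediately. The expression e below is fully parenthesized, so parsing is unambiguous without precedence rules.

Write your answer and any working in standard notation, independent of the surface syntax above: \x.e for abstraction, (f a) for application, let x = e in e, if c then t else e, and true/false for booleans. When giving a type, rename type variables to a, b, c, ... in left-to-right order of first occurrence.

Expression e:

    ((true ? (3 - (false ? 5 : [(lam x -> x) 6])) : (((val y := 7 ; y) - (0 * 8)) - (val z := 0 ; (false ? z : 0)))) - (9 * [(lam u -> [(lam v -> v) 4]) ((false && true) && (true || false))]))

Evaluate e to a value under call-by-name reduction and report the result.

Answer: -39

Working:
step 0: ((if true then (3 - (if false then 5 else ((\x.x) 6))) else (((let y = 7 in y) - (0 * 8)) - (let z = 0 in (if false then z else 0)))) - (9 * ((\u.((\v.v) 4)) ((false && true) && (true || false)))))
step 1: [if@0] ((3 - (if false then 5 else ((\x.x) 6))) - (9 * ((\u.((\v.v) 4)) ((false && true) && (true || false)))))
step 2: [if@0.1] ((3 - ((\x.x) 6)) - (9 * ((\u.((\v.v) 4)) ((false && true) && (true || false)))))
step 3: [beta@0.1] ((3 - 6) - (9 * ((\u.((\v.v) 4)) ((false && true) && (true || false)))))
step 4: [delta@0] (-3 - (9 * ((\u.((\v.v) 4)) ((false && true) && (true || false)))))
step 5: [beta@1.1] (-3 - (9 * ((\v.v) 4)))
step 6: [beta@1.1] (-3 - (9 * 4))
step 7: [delta@1] (-3 - 36)
step 8: [delta@root] -39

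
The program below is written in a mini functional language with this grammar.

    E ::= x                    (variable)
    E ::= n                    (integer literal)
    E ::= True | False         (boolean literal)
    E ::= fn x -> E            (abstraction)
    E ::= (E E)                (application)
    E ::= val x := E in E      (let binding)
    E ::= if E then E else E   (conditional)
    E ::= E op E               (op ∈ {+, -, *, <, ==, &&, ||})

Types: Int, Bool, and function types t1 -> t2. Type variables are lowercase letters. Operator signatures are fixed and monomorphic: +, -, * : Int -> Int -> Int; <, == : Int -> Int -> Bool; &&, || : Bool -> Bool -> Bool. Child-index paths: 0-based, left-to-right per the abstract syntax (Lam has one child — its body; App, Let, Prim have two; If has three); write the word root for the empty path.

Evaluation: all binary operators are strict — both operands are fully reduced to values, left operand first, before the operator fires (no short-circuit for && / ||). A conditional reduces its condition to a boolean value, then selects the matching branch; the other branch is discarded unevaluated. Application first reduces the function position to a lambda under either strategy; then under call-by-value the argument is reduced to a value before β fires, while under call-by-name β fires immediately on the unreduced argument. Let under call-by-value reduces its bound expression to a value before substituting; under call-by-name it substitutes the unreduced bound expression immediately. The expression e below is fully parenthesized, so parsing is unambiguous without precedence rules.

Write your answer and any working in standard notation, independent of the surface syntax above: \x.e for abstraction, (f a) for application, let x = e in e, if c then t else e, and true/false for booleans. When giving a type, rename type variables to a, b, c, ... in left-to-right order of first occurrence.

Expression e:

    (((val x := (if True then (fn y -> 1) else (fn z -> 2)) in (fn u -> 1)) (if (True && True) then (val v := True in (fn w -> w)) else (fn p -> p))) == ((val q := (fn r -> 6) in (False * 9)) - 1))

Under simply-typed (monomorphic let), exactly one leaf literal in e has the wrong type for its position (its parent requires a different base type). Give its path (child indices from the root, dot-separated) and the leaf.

Answer: 1.0.1.0 : false

Working:
  unify Bool ~ Bool
\y._ : a -> Int
\z._ : b -> Int
  unify a -> Int ~ b -> Int
  unify a ~ b
  unify Int ~ Int
let x : b -> Int
\u._ : c -> Int
  unify Bool ~ Bool
  unify Bool ~ Bool
  unify Bool ~ Bool
let v : Bool
w : d
\w._ : d -> d
p : e
\p._ : e -> e
  unify d -> d ~ e -> e
  unify d ~ e
  unify e ~ e
  unify c -> Int ~ (e -> e) -> f
  unify c ~ e -> e
  unify Int ~ f
_ _ : Int
  unify Int ~ Int
\r._ : g -> Int
let q : g -> Int
  unify Bool ~ Int
  FAIL: mismatch Bool ~ Int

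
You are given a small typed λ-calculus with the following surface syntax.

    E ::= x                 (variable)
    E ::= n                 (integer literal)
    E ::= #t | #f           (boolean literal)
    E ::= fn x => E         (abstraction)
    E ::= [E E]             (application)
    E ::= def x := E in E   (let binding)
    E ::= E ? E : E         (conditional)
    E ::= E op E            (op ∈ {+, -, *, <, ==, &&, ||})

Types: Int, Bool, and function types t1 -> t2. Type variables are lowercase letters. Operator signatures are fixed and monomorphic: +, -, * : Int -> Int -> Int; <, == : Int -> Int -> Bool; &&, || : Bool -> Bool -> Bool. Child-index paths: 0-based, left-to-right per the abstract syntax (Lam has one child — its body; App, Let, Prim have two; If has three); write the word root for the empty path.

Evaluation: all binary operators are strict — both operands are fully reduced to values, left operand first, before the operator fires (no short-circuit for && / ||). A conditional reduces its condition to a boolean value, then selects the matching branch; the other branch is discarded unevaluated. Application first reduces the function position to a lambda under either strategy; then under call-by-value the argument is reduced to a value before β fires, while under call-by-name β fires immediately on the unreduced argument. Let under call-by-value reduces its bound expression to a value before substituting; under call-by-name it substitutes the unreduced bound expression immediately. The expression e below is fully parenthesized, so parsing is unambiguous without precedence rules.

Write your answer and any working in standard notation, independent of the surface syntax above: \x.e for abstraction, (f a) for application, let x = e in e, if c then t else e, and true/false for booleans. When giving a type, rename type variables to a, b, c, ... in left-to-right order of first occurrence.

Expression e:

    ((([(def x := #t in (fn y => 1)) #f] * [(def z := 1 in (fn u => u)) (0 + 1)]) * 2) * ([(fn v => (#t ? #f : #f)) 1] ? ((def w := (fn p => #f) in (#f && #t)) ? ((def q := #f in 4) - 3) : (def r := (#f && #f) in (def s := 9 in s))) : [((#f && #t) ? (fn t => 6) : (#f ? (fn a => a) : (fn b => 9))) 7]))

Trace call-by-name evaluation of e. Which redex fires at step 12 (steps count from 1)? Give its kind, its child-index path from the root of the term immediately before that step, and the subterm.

Answer: if at 1.0 : (if false then (\t.6) else (if false then (\a.a) else (\b.9)))

Working:
step 0: (((((let x = true in (\y.1)) false) * ((let z = 1 in (\u.u)) (0 + 1))) * 2) * (if ((\v.(if true then false else false)) 1) then (if (let w = (\p.false) in (false && true)) then ((let q = false in 4) - 3) else (let r = (false && false) in (let s = 9 in s))) else ((if (false && true) then (\t.6) else (if false then (\a.a) else (\b.9))) 7)))
step 1: [let@0.0.0.0] (((((\y.1) false) * ((let z = 1 in (\u.u)) (0 + 1))) * 2) * (if ((\v.(if true then false else false)) 1) then (if (let w = (\p.false) in (false && true)) then ((let q = false in 4) - 3) else (let r = (false && false) in (let s = 9 in s))) else ((if (false && true) then (\t.6) else (if false then (\a.a) else (\b.9))) 7)))
step 2: [beta@0.0.0] (((1 * ((let z = 1 in (\u.u)) (0 + 1))) * 2) * (if ((\v.(if true then false else false)) 1) then (if (let w = (\p.false) in (false && true)) then ((let q = false in 4) - 3) else (let r = (false && false) in (let s = 9 in s))) else ((if (false && true) then (\t.6) else (if false then (\a.a) else (\b.9))) 7)))
step 3: [let@0.0.1.0] (((1 * ((\u.u) (0 + 1))) * 2) * (if ((\v.(if true then false else false)) 1) then (if (let w = (\p.false) in (false && true)) then ((let q = false in 4) - 3) else (let r = (false && false) in (let s = 9 in s))) else ((if (false && true) then (\t.6) else (if false then (\a.a) else (\b.9))) 7)))
step 4: [beta@0.0.1] (((1 * (0 + 1)) * 2) * (if ((\v.(if true then false else false)) 1) then (if (let w = (\p.false) in (false && true)) then ((let q = false in 4) - 3) else (let r = (false && false) in (let s = 9 in s))) else ((if (false && true) then (\t.6) else (if false then (\a.a) else (\b.9))) 7)))
step 5: [delta@0.0.1] (((1 * 1) * 2) * (if ((\v.(if true then false else false)) 1) then (if (let w = (\p.false) in (false && true)) then ((let q = false in 4) - 3) else (let r = (false && false) in (let s = 9 in s))) else ((if (false && true) then (\t.6) else (if false then (\a.a) else (\b.9))) 7)))
step 6: [delta@0.0] ((1 * 2) * (if ((\v.(if true then false else false)) 1) then (if (let w = (\p.false) in (false && true)) then ((let q = false in 4) - 3) else (let r = (false && false) in (let s = 9 in s))) else ((if (false && true) then (\t.6) else (if false then (\a.a) else (\b.9))) 7)))
step 7: [delta@0] (2 * (if ((\v.(if true then false else false)) 1) then (if (let w = (\p.false) in (false && true)) then ((let q = false in 4) - 3) else (let r = (false && false) in (let s = 9 in s))) else ((if (false && true) then (\t.6) else (if false then (\a.a) else (\b.9))) 7)))
step 8: [beta@1.0] (2 * (if (if true then false else false) then (if (let w = (\p.false) in (false && true)) then ((let q = false in 4) - 3) else (let r = (false && false) in (let s = 9 in s))) else ((if (false && true) then (\t.6) else (if false then (\a.a) else (\b.9))) 7)))
step 9: [if@1.0] (2 * (if false then (if (let w = (\p.false) in (false && true)) then ((let q = false in 4) - 3) else (let r = (false && false) in (let s = 9 in s))) else ((if (false && true) then (\t.6) else (if false then (\a.a) else (\b.9))) 7)))
step 10: [if@1] (2 * ((if (false && true) then (\t.6) else (if false then (\a.a) else (\b.9))) 7))
step 11: [delta@1.0.0] (2 * ((if false then (\t.6) else (if false then (\a.a) else (\b.9))) 7))
step 12: [if@1.0] (2 * ((if false then (\a.a) else (\b.9)) 7))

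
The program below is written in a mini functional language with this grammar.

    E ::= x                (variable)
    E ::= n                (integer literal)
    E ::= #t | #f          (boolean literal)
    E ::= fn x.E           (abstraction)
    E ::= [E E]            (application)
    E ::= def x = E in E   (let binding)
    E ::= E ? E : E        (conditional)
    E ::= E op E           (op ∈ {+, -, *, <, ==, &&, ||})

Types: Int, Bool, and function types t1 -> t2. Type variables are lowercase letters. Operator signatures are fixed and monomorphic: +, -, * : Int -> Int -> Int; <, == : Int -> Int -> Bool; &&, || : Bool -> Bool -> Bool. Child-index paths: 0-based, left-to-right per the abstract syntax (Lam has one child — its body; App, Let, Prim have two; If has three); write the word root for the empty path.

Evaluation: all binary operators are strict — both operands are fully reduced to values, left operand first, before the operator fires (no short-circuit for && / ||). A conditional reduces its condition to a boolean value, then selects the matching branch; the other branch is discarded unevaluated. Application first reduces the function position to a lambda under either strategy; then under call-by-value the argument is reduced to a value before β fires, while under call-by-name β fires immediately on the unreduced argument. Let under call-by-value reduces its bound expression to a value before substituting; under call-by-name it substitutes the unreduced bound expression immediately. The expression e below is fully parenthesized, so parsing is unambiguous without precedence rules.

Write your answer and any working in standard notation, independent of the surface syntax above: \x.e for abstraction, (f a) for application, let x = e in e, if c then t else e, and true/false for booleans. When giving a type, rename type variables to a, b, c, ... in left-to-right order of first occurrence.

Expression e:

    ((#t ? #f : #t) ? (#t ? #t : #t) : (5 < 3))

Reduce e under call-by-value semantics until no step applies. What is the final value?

Answer: false

Working:
step 0: (if (if true then false else true) then (if true then true else true) else (5 < 3))
step 1: [if@0] (if false then (if true then true else true) else (5 < 3))
step 2: [if@root] (5 < 3)
step 3: [delta@root] false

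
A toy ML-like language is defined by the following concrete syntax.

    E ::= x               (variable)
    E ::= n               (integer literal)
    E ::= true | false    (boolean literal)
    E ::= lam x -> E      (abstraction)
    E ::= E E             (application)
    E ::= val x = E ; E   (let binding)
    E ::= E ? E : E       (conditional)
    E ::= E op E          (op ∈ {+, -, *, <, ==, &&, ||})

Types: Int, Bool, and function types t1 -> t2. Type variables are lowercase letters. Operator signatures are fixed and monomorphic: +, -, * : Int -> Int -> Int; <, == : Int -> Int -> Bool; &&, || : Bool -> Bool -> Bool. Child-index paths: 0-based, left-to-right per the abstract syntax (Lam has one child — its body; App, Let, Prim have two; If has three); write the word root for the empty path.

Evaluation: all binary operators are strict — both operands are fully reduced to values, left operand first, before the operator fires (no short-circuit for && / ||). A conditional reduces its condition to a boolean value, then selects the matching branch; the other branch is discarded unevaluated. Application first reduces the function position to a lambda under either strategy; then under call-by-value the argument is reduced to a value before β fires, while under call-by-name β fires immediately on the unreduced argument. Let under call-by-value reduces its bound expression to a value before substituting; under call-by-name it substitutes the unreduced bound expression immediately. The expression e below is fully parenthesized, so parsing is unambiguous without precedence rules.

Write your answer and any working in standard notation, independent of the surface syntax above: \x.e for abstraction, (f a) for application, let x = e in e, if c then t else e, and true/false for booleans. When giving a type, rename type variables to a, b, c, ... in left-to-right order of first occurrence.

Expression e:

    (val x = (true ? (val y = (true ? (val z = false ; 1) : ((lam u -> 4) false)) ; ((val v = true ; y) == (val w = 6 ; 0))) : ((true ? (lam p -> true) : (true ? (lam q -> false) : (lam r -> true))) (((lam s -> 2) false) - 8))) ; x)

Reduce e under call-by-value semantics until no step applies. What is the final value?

Answer: false

Working:
step 0: (let x = (if true then (let y = (if true then (let z = false in 1) else ((\u.4) false)) in ((let v = true in y) == (let w = 6 in 0))) else ((if true then (\p.true) else (if true then (\q.false) else (\r.true))) (((\s.2) false) - 8))) in x)
step 1: [if@0] (let x = (let y = (if true then (let z = false in 1) else ((\u.4) false)) in ((let v = true in y) == (let w = 6 in 0))) in x)
step 2: [if@0.0] (let x = (let y = (let z = false in 1) in ((let v = true in y) == (let w = 6 in 0))) in x)
step 3: [let@0.0] (let x = (let y = 1 in ((let v = true in y) == (let w = 6 in 0))) in x)
step 4: [let@0] (let x = ((let v = true in 1) == (let w = 6 in 0)) in x)
step 5: [let@0.0] (let x = (1 == (let w = 6 in 0)) in x)
step 6: [let@0.1] (let x = (1 == 0) in x)
step 7: [delta@0] (let x = false in x)
step 8: [let@root] false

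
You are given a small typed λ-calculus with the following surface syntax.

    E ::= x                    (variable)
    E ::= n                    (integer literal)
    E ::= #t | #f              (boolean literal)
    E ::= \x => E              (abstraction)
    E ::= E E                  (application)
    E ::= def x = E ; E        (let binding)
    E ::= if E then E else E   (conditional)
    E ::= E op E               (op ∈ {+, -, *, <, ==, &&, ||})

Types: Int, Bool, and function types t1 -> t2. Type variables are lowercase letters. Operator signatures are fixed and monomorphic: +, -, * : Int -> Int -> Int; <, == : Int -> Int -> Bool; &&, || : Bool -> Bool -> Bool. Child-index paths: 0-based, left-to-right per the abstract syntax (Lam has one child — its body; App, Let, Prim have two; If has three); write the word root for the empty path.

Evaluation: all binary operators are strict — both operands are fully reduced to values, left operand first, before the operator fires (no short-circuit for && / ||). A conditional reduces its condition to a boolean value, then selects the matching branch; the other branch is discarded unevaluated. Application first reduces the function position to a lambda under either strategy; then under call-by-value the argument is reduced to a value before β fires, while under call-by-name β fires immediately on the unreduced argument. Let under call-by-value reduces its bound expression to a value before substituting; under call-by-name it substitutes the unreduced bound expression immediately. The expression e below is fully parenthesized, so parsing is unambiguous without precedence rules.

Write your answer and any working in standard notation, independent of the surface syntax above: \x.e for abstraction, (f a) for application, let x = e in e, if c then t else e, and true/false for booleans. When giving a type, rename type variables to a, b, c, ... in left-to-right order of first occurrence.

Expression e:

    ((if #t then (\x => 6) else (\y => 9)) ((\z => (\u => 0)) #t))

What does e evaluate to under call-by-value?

Answer: 6

Working:
step 0: ((if true then (\x.6) else (\y.9)) ((\z.(\u.0)) true))
step 1: [if@0] ((\x.6) ((\z.(\u.0)) true))
step 2: [beta@1] ((\x.6) (\u.0))
step 3: [beta@root] 6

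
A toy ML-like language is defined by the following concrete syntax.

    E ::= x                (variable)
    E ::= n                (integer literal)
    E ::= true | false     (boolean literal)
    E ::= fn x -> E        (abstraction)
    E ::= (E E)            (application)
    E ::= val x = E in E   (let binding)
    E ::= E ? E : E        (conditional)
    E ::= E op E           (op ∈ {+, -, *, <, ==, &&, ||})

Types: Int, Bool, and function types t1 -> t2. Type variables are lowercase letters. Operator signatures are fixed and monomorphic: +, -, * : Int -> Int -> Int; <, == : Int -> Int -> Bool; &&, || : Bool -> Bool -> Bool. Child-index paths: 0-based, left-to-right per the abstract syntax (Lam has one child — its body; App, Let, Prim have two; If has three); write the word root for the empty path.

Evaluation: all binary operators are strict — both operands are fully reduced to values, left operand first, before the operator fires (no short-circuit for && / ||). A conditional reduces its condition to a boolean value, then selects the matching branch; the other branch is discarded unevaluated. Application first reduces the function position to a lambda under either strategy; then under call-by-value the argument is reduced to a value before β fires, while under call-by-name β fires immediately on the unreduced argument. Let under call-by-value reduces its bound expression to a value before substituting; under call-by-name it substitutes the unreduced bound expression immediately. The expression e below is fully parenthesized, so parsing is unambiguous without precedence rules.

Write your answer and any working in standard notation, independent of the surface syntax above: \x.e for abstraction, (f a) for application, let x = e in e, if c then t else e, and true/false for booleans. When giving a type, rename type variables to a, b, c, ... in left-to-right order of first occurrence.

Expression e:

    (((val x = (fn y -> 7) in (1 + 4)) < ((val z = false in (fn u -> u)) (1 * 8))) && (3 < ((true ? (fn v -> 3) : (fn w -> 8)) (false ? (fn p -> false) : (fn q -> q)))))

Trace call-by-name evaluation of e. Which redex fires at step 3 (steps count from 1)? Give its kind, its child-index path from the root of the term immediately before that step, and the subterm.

Answer: let at 0.1.0 : (let z = false in (\u.u))

Trace:
step 0: (((let x = (\y.7) in (1 + 4)) < ((let z = false in (\u.u)) (1 * 8))) && (3 < ((if true then (\v.3) else (\w.8)) (if false then (\p.false) else (\q.q)))))
step 1: [let@0.0] (((1 + 4) < ((let z = false in (\u.u)) (1 * 8))) && (3 < ((if true then (\v.3) else (\w.8)) (if false then (\p.false) else (\q.q)))))
step 2: [delta@0.0] ((5 < ((let z = false in (\u.u)) (1 * 8))) && (3 < ((if true then (\v.3) else (\w.8)) (if false then (\p.false) else (\q.q)))))
step 3: [let@0.1.0] ((5 < ((\u.u) (1 * 8))) && (3 < ((if true then (\v.3) else (\w.8)) (if false then (\p.false) else (\q.q)))))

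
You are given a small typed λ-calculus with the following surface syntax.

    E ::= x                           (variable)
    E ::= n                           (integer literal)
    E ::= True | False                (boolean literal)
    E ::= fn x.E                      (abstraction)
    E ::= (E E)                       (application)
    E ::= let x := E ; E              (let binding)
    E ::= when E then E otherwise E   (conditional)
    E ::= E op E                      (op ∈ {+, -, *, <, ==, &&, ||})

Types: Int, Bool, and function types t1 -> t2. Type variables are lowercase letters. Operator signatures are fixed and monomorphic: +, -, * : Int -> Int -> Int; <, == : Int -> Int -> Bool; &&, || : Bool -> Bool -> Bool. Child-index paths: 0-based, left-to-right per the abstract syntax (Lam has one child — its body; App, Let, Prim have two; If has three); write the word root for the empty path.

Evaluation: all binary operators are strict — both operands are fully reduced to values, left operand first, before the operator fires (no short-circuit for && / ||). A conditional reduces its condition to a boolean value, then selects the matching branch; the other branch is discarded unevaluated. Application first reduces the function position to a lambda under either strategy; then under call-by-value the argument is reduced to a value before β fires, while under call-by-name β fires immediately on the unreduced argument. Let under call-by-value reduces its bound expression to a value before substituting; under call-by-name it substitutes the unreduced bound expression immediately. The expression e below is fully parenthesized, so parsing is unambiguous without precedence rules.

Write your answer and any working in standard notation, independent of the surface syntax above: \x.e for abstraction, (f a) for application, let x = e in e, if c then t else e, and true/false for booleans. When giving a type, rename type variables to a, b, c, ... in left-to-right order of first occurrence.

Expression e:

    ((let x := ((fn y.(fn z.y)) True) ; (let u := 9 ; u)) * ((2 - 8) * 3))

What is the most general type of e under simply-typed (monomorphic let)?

Trace:
y : a
\z._ : b -> a
\y._ : a -> b -> a
  unify a -> b -> a ~ Bool -> c
  unify a ~ Bool
  unify b -> Bool ~ c
_ _ : b -> Bool
let x : b -> Bool
let u : Int
u : Int
  unify Int ~ Int
  unify Int ~ Int
  unify Int ~ Int
  unify Int ~ Int
  unify Int ~ Int
  unify Int ~ Int

Answer: Int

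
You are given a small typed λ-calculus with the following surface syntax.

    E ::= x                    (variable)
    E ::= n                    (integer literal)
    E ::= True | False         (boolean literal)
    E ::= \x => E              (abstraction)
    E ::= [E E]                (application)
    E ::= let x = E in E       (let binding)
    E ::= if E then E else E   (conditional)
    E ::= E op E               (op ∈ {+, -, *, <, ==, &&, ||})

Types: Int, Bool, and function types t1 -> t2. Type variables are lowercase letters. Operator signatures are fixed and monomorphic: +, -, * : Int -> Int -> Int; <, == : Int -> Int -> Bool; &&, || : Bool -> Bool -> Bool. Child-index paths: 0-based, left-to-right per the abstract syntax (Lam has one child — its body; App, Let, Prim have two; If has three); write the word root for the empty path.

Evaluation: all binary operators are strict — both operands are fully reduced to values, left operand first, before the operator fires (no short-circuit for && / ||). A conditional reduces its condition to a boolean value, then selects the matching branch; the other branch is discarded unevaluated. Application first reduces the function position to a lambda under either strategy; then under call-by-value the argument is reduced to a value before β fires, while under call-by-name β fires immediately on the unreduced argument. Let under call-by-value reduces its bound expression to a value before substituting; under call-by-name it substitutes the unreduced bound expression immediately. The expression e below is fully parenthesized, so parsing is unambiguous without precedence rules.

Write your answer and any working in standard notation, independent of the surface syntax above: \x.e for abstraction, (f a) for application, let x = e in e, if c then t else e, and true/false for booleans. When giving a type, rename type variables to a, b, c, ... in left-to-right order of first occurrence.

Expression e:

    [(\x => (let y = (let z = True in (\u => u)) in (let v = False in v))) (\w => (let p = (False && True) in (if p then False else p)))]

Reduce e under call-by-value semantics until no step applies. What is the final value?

Working:
step 0: ((\x.(let y = (let z = true in (\u.u)) in (let v = false in v))) (\w.(let p = (false && true) in (if p then false else p))))
step 1: [beta@root] (let y = (let z = true in (\u.u)) in (let v = false in v))
step 2: [let@0] (let y = (\u.u) in (let v = false in v))
step 3: [let@root] (let v = false in v)
step 4: [let@root] false

Answer: false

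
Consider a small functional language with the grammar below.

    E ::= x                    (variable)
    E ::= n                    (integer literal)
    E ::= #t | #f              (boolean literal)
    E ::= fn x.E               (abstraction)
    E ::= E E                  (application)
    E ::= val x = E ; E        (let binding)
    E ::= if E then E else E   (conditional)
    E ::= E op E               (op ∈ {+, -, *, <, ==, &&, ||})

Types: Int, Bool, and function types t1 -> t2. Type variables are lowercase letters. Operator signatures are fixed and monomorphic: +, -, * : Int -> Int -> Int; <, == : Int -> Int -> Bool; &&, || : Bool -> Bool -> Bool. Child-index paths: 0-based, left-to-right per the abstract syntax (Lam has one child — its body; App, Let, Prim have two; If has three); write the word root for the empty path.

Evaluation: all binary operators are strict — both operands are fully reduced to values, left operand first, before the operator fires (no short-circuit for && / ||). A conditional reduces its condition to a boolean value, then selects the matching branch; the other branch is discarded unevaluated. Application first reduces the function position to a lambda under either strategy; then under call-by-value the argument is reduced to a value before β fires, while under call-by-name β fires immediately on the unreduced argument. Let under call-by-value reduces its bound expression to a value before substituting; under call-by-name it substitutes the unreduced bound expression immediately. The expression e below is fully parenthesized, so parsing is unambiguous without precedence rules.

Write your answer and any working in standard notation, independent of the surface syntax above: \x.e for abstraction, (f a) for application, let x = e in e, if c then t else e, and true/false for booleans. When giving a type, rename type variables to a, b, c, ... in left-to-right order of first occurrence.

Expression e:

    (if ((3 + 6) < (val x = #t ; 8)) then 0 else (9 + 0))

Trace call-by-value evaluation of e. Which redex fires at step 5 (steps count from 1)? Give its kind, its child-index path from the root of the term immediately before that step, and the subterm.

Answer: delta at root : (9 + 0)

Trace:
step 0: (if ((3 + 6) < (let x = true in 8)) then 0 else (9 + 0))
step 1: [delta@0.0] (if (9 < (let x = true in 8)) then 0 else (9 + 0))
step 2: [let@0.1] (if (9 < 8) then 0 else (9 + 0))
step 3: [delta@0] (if false then 0 else (9 + 0))
step 4: [if@root] (9 + 0)
step 5: [delta@root] 9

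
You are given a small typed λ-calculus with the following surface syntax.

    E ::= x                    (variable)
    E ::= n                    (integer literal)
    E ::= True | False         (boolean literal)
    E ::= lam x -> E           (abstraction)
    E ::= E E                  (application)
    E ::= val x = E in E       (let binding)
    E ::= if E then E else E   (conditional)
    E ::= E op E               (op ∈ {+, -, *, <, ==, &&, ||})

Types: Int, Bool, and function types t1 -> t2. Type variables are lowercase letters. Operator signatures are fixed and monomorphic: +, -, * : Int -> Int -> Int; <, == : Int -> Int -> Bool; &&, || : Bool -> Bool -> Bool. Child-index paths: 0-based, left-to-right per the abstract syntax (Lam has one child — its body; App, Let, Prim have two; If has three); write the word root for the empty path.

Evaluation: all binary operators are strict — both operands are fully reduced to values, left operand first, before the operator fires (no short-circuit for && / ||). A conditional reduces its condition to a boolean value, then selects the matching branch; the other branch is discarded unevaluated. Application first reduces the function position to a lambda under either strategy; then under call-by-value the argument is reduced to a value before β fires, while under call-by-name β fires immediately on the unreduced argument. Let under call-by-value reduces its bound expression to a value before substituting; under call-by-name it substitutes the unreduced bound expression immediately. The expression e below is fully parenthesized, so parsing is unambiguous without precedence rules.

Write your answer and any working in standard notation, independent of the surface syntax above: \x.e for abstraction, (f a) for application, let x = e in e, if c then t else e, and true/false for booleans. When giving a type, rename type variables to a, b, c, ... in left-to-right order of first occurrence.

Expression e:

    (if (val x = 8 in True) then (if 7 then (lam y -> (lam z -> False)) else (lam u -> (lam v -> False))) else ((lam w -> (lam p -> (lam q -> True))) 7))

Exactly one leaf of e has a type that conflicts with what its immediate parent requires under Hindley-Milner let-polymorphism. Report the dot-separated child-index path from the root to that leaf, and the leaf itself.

Derivation:
let x : Int
  unify Bool ~ Bool
  unify Int ~ Bool
  FAIL: mismatch Int ~ Bool

Answer: 1.0 : 7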